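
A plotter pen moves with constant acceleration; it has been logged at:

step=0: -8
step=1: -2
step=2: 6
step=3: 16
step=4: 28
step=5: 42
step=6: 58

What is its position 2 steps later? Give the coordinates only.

96

Taking differences between consecutive positions: +6, +8, +10, +12, +14, +16. These grow by +2 each step.
step 7: 58 + 18 → 76
step 8: 76 + 20 → 96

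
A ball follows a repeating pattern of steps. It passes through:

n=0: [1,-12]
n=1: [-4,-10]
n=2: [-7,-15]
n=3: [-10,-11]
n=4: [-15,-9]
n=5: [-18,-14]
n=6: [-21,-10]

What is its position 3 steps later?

Step-to-step displacements: [-5,+2], [-3,-5], [-3,+4], [-5,+2], [-3,-5], [-3,+4] — a repeating cycle of length 3.
step 7: apply [-5,+2] → [-26,-8]
step 8: apply [-3,-5] → [-29,-13]
step 9: apply [-3,+4] → [-32,-9]

[-32,-9]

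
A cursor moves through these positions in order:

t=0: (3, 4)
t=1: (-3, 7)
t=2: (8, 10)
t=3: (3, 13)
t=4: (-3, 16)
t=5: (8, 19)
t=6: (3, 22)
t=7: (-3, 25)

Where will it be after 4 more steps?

The first coordinate repeats the cycle [3, -3, 8] with period 3; step 11 mod 3 = 2, giving 8.
The second coordinate changes by +3 each step, so at step 11 it is 4 + 11·(3) = 37.

(8, 37)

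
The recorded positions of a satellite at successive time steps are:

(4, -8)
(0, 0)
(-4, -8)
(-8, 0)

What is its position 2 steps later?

First: linear, -4 per step → -16 at step 5.
Second: cycles through -8, 0 every 2 steps. Step 5 lands at position 1 of the cycle → 0.

(-16, 0)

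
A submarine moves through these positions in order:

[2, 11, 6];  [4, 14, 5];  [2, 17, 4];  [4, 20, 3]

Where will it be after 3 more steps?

The first coordinate repeats the cycle [2, 4] with period 2; step 6 mod 2 = 0, giving 2.
The second coordinate changes by +3 each step, so at step 6 it is 11 + 6·(3) = 29.
The third coordinate changes by -1 each step, so at step 6 it is 6 + 6·(-1) = 0.

[2, 29, 0]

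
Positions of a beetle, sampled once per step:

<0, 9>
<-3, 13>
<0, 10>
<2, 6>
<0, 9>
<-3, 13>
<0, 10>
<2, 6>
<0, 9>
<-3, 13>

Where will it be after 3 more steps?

The moves between consecutive positions are <-3, +4>, <+3, -3>, <+2, -4>, <-2, +3>, <-3, +4>, <+3, -3>, <+2, -4>, <-2, +3>, <-3, +4>; they repeat the 4-cycle [<-3, +4>, <+3, -3>, <+2, -4>, <-2, +3>].
step 10: apply <+3, -3> → <0, 10>
step 11: apply <+2, -4> → <2, 6>
step 12: apply <-2, +3> → <0, 9>

<0, 9>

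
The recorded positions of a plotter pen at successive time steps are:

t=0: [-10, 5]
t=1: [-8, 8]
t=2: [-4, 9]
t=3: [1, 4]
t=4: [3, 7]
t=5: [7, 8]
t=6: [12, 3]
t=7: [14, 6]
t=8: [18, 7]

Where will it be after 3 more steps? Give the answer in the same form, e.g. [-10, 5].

Differencing gives [+2, +3], [+4, +1], [+5, -5], [+2, +3], [+4, +1], [+5, -5], [+2, +3], [+4, +1]. This is the pattern [+2, +3], [+4, +1], [+5, -5] repeated.
step 9: apply [+5, -5] → [23, 2]
step 10: apply [+2, +3] → [25, 5]
step 11: apply [+4, +1] → [29, 6]

[29, 6]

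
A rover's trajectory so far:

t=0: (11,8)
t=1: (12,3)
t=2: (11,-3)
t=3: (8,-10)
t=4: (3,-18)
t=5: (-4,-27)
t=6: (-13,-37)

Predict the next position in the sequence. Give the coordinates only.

Taking differences between consecutive positions: (+1,-5), (-1,-6), (-3,-7), (-5,-8), (-7,-9), (-9,-10). These grow by (-2,-1) each step.
step 7: (-13,-37) + (-11,-11) → (-24,-48)

(-24,-48)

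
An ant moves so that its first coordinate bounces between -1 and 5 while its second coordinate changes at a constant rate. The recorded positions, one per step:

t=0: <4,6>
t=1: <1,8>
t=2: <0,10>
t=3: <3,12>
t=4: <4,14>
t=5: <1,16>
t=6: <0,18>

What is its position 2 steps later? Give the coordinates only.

<4,22>

The first coordinate travels 3 per step and bounces off the walls at -1 and 5.
  step 7: 0 → 3
  step 8: 3 → 4
The second coordinate changes by +2 each step: at step 8 it is 22.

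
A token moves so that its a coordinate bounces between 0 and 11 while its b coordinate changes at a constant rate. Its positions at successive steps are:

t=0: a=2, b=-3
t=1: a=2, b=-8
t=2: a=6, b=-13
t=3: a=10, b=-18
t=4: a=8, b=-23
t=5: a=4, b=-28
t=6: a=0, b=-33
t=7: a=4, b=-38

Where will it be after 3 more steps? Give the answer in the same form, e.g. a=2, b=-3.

The a coordinate travels 4 per step and bounces off the walls at 0 and 11.
  step 8: 4 → 8
  step 9: 8 → 10
  step 10: 10 → 6
The b coordinate changes by -5 each step: at step 10 it is -53.

a=6, b=-53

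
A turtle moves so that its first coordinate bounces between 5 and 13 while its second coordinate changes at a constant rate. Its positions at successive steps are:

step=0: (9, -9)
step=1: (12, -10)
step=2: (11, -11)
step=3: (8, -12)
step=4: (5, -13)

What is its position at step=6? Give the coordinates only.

The first coordinate travels 3 per step and bounces off the walls at 5 and 13.
  step 5: 5 → 8
  step 6: 8 → 11
The second coordinate changes by -1 each step: at step 6 it is -15.

(11, -15)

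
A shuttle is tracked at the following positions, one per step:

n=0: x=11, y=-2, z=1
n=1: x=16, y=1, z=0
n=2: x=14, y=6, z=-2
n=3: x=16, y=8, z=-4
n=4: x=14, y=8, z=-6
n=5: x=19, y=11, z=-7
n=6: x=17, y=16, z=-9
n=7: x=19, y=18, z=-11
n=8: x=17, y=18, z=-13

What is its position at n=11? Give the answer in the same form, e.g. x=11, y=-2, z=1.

The moves between consecutive positions are (+5, +3, -1), (-2, +5, -2), (+2, +2, -2), (-2, +0, -2), (+5, +3, -1), (-2, +5, -2), (+2, +2, -2), (-2, +0, -2); they repeat the 4-cycle [(+5, +3, -1), (-2, +5, -2), (+2, +2, -2), (-2, +0, -2)].
step 9: apply (+5, +3, -1) → x=22, y=21, z=-14
step 10: apply (-2, +5, -2) → x=20, y=26, z=-16
step 11: apply (+2, +2, -2) → x=22, y=28, z=-18

x=22, y=28, z=-18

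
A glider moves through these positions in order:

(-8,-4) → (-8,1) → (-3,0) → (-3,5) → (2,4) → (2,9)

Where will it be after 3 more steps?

The moves between consecutive positions are (+0,+5), (+5,-1), (+0,+5), (+5,-1), (+0,+5); they repeat the 2-cycle [(+0,+5), (+5,-1)].
step 6: apply (+5,-1) → (7,8)
step 7: apply (+0,+5) → (7,13)
step 8: apply (+5,-1) → (12,12)

(12,12)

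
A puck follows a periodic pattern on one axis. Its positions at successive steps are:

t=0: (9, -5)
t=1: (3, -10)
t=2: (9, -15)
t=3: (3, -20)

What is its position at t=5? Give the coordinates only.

The first coordinate repeats the cycle [9, 3] with period 2; step 5 mod 2 = 1, giving 3.
The second coordinate changes by -5 each step, so at step 5 it is -5 + 5·(-5) = -30.

(3, -30)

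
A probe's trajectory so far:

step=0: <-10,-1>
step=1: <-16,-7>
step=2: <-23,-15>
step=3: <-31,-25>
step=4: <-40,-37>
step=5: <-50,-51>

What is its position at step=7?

Successive displacements: <-6,-6>, <-7,-8>, <-8,-10>, <-9,-12>, <-10,-14> — each changes by <-1,-2>.
step 6: <-50,-51> + <-11,-16> → <-61,-67>
step 7: <-61,-67> + <-12,-18> → <-73,-85>

<-73,-85>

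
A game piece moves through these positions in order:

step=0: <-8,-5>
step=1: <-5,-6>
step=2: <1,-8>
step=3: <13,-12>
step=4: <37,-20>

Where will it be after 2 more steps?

The jumps are <+3,-1>, <+6,-2>, <+12,-4>, <+24,-8> — a geometric progression with ratio 2.
step 5: <37,-20> + <+48,-16> → <85,-36>
step 6: <85,-36> + <+96,-32> → <181,-68>

<181,-68>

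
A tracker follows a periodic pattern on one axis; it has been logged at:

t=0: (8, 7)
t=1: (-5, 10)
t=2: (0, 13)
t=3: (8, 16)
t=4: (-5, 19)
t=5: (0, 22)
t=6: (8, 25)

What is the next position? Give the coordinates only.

(-5, 28)

First: cycles through 8, -5, 0 every 3 steps. Step 7 lands at position 1 of the cycle → -5.
Second: linear, +3 per step → 28 at step 7.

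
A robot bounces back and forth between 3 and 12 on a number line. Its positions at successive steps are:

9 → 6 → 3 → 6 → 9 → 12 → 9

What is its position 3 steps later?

6

The value reflects between 3 and 12, moving 3 per step.
  step 7: 9 → 6
  step 8: 6 → 3
  step 9: 3 → 6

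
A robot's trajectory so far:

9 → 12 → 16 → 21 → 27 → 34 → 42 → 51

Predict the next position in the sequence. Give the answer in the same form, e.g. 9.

61

First differences are +3, +4, +5, +6, +7, +8, +9; their common second difference is +1 (constant acceleration).
step 8: 51 + 10 → 61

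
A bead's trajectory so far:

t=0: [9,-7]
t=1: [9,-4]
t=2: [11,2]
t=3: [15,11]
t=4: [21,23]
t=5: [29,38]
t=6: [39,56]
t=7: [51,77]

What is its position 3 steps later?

First differences are [+0,+3], [+2,+6], [+4,+9], [+6,+12], [+8,+15], [+10,+18], [+12,+21]; their common second difference is [+2,+3] (constant acceleration).
step 8: [51,77] + [+14,+24] → [65,101]
step 9: [65,101] + [+16,+27] → [81,128]
step 10: [81,128] + [+18,+30] → [99,158]

[99,158]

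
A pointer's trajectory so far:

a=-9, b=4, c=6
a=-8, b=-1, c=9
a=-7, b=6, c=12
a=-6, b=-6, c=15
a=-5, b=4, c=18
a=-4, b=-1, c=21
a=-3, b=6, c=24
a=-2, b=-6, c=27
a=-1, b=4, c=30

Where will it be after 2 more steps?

A: linear, +1 per step → 1 at step 10.
B: cycles through 4, -1, 6, -6 every 4 steps. Step 10 lands at position 2 of the cycle → 6.
C: linear, +3 per step → 36 at step 10.

a=1, b=6, c=36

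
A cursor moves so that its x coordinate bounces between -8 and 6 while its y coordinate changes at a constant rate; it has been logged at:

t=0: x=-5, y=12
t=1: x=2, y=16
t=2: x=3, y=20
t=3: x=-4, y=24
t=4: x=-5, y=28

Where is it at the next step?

The x coordinate reflects between -8 and 6, moving 7 per step.
  step 5: -5 → 2
The y coordinate changes by +4 each step: at step 5 it is 32.

x=2, y=32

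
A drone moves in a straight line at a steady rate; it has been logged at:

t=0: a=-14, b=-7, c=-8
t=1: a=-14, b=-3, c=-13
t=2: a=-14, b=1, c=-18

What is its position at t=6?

The position changes by (+0, +4, -5) every step.
step 3: a=-14, b=1, c=-18 + (+0, +4, -5) → a=-14, b=5, c=-23
step 4: a=-14, b=5, c=-23 + (+0, +4, -5) → a=-14, b=9, c=-28
step 5: a=-14, b=9, c=-28 + (+0, +4, -5) → a=-14, b=13, c=-33
step 6: a=-14, b=13, c=-33 + (+0, +4, -5) → a=-14, b=17, c=-38

a=-14, b=17, c=-38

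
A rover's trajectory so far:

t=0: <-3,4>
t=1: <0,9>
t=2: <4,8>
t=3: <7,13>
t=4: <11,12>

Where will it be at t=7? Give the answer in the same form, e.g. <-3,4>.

<21,21>

Differencing gives <+3,+5>, <+4,-1>, <+3,+5>, <+4,-1>. This is the pattern <+3,+5>, <+4,-1> repeated.
step 5: apply <+3,+5> → <14,17>
step 6: apply <+4,-1> → <18,16>
step 7: apply <+3,+5> → <21,21>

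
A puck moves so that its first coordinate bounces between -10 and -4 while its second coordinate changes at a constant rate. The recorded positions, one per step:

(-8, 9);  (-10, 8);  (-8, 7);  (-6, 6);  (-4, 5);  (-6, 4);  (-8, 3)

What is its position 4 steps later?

The first coordinate travels 2 per step and bounces off the walls at -10 and -4.
  step 7: -8 → -10
  step 8: -10 → -8
  step 9: -8 → -6
  step 10: -6 → -4
The second coordinate changes by -1 each step: at step 10 it is -1.

(-4, -1)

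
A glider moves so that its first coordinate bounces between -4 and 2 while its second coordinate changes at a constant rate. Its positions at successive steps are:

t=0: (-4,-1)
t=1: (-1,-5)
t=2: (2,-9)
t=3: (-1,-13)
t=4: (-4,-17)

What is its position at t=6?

(2,-25)

The first coordinate reflects between -4 and 2, moving 3 per step.
  step 5: -4 → -1
  step 6: -1 → 2
The second coordinate changes by -4 each step: at step 6 it is -25.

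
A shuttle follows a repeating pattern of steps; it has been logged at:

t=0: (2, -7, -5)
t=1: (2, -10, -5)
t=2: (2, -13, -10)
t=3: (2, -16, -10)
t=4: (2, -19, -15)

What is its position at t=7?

Differencing gives (+0, -3, +0), (+0, -3, -5), (+0, -3, +0), (+0, -3, -5). This is the pattern (+0, -3, +0), (+0, -3, -5) repeated.
step 5: apply (+0, -3, +0) → (2, -22, -15)
step 6: apply (+0, -3, -5) → (2, -25, -20)
step 7: apply (+0, -3, +0) → (2, -28, -20)

(2, -28, -20)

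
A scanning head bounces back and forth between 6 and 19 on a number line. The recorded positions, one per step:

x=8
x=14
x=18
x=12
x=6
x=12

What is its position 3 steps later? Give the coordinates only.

The value travels 6 per step and bounces off the walls at 6 and 19.
  step 6: 12 → 18
  step 7: 18 → 14
  step 8: 14 → 8

x=8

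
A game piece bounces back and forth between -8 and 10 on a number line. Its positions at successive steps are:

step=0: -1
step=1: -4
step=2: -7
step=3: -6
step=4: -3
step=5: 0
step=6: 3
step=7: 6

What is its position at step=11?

The value travels 3 per step and bounces off the walls at -8 and 10.
  step 8: 6 → 9
  step 9: 9 → 8
  step 10: 8 → 5
  step 11: 5 → 2

2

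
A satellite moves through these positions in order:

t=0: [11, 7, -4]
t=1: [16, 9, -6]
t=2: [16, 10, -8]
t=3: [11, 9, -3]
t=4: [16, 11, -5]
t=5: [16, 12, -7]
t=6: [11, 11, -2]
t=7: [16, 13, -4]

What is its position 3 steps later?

Differencing gives [+5, +2, -2], [+0, +1, -2], [-5, -1, +5], [+5, +2, -2], [+0, +1, -2], [-5, -1, +5], [+5, +2, -2]. This is the pattern [+5, +2, -2], [+0, +1, -2], [-5, -1, +5] repeated.
step 8: apply [+0, +1, -2] → [16, 14, -6]
step 9: apply [-5, -1, +5] → [11, 13, -1]
step 10: apply [+5, +2, -2] → [16, 15, -3]

[16, 15, -3]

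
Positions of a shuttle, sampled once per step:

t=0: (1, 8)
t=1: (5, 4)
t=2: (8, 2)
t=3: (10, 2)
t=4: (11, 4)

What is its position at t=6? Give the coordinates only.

Taking differences between consecutive positions: (+4, -4), (+3, -2), (+2, +0), (+1, +2). These grow by (-1, +2) each step.
step 5: (11, 4) + (+0, +4) → (11, 8)
step 6: (11, 8) + (-1, +6) → (10, 14)

(10, 14)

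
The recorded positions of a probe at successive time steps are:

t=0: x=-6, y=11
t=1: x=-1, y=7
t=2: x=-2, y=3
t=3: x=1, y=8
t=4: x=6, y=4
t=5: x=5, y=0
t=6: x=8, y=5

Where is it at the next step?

x=13, y=1

The moves between consecutive positions are (+5,-4), (-1,-4), (+3,+5), (+5,-4), (-1,-4), (+3,+5); they repeat the 3-cycle [(+5,-4), (-1,-4), (+3,+5)].
step 7: apply (+5,-4) → x=13, y=1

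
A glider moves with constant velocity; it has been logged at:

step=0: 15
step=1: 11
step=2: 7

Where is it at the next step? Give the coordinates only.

3

Constant displacement of -4 per step.
step 3: 7 − 4 → 3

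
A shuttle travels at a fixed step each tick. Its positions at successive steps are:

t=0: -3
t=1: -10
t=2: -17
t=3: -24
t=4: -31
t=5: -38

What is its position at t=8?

-59

Constant displacement of -7 per step.
step 6: -38 − 7 → -45
step 7: -45 − 7 → -52
step 8: -52 − 7 → -59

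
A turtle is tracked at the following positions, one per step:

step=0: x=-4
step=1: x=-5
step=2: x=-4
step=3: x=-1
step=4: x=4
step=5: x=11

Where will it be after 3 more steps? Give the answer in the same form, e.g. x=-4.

Successive displacements: -1, +1, +3, +5, +7 — each changes by +2.
step 6: 11 + 9 → x=20
step 7: 20 + 11 → x=31
step 8: 31 + 13 → x=44

x=44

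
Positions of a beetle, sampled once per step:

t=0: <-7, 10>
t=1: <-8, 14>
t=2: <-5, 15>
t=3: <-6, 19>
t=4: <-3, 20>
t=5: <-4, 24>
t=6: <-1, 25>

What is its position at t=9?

The moves between consecutive positions are <-1, +4>, <+3, +1>, <-1, +4>, <+3, +1>, <-1, +4>, <+3, +1>; they repeat the 2-cycle [<-1, +4>, <+3, +1>].
step 7: apply <-1, +4> → <-2, 29>
step 8: apply <+3, +1> → <1, 30>
step 9: apply <-1, +4> → <0, 34>

<0, 34>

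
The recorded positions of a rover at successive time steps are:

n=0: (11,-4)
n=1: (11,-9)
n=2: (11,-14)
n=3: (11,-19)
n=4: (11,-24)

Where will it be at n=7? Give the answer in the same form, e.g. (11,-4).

The position changes by (+0,-5) every step.
step 5: (11,-24) + (+0,-5) → (11,-29)
step 6: (11,-29) + (+0,-5) → (11,-34)
step 7: (11,-34) + (+0,-5) → (11,-39)

(11,-39)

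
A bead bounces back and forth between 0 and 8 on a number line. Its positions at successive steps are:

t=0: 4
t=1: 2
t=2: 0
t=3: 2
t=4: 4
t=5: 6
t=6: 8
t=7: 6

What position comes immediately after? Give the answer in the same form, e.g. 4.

4

The value reflects between 0 and 8, moving 2 per step.
  step 8: 6 → 4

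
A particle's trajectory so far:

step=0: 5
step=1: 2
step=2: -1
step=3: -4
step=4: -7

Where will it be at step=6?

The position changes by -3 every step.
step 5: -7 − 3 → -10
step 6: -10 − 3 → -13

-13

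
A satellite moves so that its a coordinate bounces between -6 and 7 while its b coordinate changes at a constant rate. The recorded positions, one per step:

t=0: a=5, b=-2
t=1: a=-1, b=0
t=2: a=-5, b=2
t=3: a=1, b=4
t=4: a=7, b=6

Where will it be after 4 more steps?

a=5, b=14

The a coordinate reflects between -6 and 7, moving 6 per step.
  step 5: 7 → 1
  step 6: 1 → -5
  step 7: -5 → -1
  step 8: -1 → 5
The b coordinate changes by +2 each step: at step 8 it is 14.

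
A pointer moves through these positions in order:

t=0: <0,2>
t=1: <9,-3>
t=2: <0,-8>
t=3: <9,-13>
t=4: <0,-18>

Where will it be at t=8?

First: cycles through 0, 9 every 2 steps. Step 8 lands at position 0 of the cycle → 0.
Second: linear, -5 per step → -38 at step 8.

<0,-38>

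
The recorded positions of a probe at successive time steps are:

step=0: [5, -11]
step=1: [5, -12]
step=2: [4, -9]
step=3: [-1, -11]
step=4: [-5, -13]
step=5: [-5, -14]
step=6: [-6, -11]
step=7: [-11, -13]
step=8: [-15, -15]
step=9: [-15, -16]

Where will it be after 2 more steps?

[-21, -15]

Step-to-step displacements: [+0, -1], [-1, +3], [-5, -2], [-4, -2], [+0, -1], [-1, +3], [-5, -2], [-4, -2], [+0, -1] — a repeating cycle of length 4.
step 10: apply [-1, +3] → [-16, -13]
step 11: apply [-5, -2] → [-21, -15]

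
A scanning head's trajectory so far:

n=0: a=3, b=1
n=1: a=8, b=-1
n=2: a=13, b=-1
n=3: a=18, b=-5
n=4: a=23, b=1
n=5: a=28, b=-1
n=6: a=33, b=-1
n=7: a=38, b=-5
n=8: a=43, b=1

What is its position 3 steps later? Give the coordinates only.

The a coordinate changes by +5 each step, so at step 11 it is 3 + 11·(5) = 58.
The b coordinate repeats the cycle [1, -1, -1, -5] with period 4; step 11 mod 4 = 3, giving -5.

a=58, b=-5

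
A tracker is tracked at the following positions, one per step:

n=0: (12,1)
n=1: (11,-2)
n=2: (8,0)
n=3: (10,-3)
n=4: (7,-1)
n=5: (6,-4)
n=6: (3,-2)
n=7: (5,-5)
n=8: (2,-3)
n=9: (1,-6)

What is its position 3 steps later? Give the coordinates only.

(-3,-5)

Step-to-step displacements: (-1,-3), (-3,+2), (+2,-3), (-3,+2), (-1,-3), (-3,+2), (+2,-3), (-3,+2), (-1,-3) — a repeating cycle of length 4.
step 10: apply (-3,+2) → (-2,-4)
step 11: apply (+2,-3) → (0,-7)
step 12: apply (-3,+2) → (-3,-5)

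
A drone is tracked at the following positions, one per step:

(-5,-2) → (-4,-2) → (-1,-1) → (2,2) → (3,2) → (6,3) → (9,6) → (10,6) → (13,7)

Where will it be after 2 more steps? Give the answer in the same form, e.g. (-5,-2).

The moves between consecutive positions are (+1,+0), (+3,+1), (+3,+3), (+1,+0), (+3,+1), (+3,+3), (+1,+0), (+3,+1); they repeat the 3-cycle [(+1,+0), (+3,+1), (+3,+3)].
step 9: apply (+3,+3) → (16,10)
step 10: apply (+1,+0) → (17,10)

(17,10)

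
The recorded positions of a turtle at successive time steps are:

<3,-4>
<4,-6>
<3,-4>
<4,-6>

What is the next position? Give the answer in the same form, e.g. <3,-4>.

<3,-4>

The jumps are <+1,-2>, <-1,+2>, <+1,-2> — a geometric progression with ratio -1.
step 4: <4,-6> + <-1,+2> → <3,-4>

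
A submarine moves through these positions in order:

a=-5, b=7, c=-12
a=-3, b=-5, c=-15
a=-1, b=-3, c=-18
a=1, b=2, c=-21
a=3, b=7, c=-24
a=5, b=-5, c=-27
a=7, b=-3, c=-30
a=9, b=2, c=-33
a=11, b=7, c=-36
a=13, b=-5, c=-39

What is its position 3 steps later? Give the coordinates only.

A: linear, +2 per step → 19 at step 12.
B: cycles through 7, -5, -3, 2 every 4 steps. Step 12 lands at position 0 of the cycle → 7.
C: linear, -3 per step → -48 at step 12.

a=19, b=7, c=-48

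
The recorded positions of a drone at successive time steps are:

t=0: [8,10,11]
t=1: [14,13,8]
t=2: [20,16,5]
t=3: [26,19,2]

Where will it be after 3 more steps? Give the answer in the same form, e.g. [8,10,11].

The position changes by [+6,+3,-3] every step.
step 4: [26,19,2] + [+6,+3,-3] → [32,22,-1]
step 5: [32,22,-1] + [+6,+3,-3] → [38,25,-4]
step 6: [38,25,-4] + [+6,+3,-3] → [44,28,-7]

[44,28,-7]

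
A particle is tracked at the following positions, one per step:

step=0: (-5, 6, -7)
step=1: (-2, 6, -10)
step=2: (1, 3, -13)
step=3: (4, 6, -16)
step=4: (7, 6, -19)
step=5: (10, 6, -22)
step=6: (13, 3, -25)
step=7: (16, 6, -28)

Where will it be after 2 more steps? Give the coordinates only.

(22, 6, -34)

First: linear, +3 per step → 22 at step 9.
Second: cycles through 6, 6, 3, 6 every 4 steps. Step 9 lands at position 1 of the cycle → 6.
Third: linear, -3 per step → -34 at step 9.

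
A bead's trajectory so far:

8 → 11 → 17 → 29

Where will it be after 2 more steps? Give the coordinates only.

Step-to-step displacements: +3, +6, +12; each is 2× the previous.
step 4: 29 + 24 → 53
step 5: 53 + 48 → 101

101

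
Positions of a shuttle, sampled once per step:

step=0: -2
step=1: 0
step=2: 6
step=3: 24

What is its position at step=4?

Step-to-step displacements: +2, +6, +18; each is 3× the previous.
step 4: 24 + 54 → 78

78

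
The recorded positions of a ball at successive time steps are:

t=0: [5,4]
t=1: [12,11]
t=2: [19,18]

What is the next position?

[26,25]

Constant displacement of [+7,+7] per step.
step 3: [19,18] + [+7,+7] → [26,25]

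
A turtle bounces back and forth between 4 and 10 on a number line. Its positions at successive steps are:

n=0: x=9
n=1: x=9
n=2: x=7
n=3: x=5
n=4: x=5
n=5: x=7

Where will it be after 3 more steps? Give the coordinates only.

The value reflects between 4 and 10, moving 2 per step.
  step 6: 7 → 9
  step 7: 9 → 9
  step 8: 9 → 7

x=7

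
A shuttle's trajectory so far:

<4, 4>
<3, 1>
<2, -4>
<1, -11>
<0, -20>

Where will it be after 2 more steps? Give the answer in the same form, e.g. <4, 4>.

Taking differences between consecutive positions: <-1, -3>, <-1, -5>, <-1, -7>, <-1, -9>. These grow by <+0, -2> each step.
step 5: <0, -20> + <-1, -11> → <-1, -31>
step 6: <-1, -31> + <-1, -13> → <-2, -44>

<-2, -44>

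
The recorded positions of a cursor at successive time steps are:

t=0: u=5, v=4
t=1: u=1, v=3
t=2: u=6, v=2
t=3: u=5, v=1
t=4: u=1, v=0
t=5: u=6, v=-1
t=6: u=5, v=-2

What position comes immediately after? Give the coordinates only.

The u coordinate repeats the cycle [5, 1, 6] with period 3; step 7 mod 3 = 1, giving 1.
The v coordinate changes by -1 each step, so at step 7 it is 4 + 7·(-1) = -3.

u=1, v=-3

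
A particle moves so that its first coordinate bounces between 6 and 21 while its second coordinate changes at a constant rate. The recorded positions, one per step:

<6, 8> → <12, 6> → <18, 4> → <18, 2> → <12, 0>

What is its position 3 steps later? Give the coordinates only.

The first coordinate travels 6 per step and bounces off the walls at 6 and 21.
  step 5: 12 → 6
  step 6: 6 → 12
  step 7: 12 → 18
The second coordinate changes by -2 each step: at step 7 it is -6.

<18, -6>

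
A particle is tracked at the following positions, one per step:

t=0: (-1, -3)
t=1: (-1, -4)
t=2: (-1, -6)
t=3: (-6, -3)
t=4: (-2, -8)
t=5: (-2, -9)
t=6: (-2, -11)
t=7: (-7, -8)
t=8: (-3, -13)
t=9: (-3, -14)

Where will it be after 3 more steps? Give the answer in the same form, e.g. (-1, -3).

(-4, -18)

The moves between consecutive positions are (+0, -1), (+0, -2), (-5, +3), (+4, -5), (+0, -1), (+0, -2), (-5, +3), (+4, -5), (+0, -1); they repeat the 4-cycle [(+0, -1), (+0, -2), (-5, +3), (+4, -5)].
step 10: apply (+0, -2) → (-3, -16)
step 11: apply (-5, +3) → (-8, -13)
step 12: apply (+4, -5) → (-4, -18)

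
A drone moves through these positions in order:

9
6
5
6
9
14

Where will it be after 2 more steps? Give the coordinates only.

30

First differences are -3, -1, +1, +3, +5; their common second difference is +2 (constant acceleration).
step 6: 14 + 7 → 21
step 7: 21 + 9 → 30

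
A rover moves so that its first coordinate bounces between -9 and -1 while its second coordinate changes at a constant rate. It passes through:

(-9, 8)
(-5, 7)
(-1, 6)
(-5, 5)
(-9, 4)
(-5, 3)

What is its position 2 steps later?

The first coordinate reflects between -9 and -1, moving 4 per step.
  step 6: -5 → -1
  step 7: -1 → -5
The second coordinate changes by -1 each step: at step 7 it is 1.

(-5, 1)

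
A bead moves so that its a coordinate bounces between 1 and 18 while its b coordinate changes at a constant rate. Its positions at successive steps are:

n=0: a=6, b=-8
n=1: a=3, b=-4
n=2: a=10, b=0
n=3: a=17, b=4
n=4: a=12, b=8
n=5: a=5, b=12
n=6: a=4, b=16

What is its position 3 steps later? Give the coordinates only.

a=11, b=28

The a coordinate travels 7 per step and bounces off the walls at 1 and 18.
  step 7: 4 → 11
  step 8: 11 → 18
  step 9: 18 → 11
The b coordinate changes by +4 each step: at step 9 it is 28.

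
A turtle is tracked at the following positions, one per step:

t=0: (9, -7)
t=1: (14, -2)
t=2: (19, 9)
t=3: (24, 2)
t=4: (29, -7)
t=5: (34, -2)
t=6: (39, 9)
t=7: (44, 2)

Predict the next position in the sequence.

First: linear, +5 per step → 49 at step 8.
Second: cycles through -7, -2, 9, 2 every 4 steps. Step 8 lands at position 0 of the cycle → -7.

(49, -7)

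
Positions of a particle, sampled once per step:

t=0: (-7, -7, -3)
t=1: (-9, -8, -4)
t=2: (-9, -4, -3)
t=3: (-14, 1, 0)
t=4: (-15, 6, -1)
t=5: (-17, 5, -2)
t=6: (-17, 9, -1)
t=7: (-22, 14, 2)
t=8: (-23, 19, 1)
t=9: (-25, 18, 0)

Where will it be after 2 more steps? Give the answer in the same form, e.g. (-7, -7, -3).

Step-to-step displacements: (-2, -1, -1), (+0, +4, +1), (-5, +5, +3), (-1, +5, -1), (-2, -1, -1), (+0, +4, +1), (-5, +5, +3), (-1, +5, -1), (-2, -1, -1) — a repeating cycle of length 4.
step 10: apply (+0, +4, +1) → (-25, 22, 1)
step 11: apply (-5, +5, +3) → (-30, 27, 4)

(-30, 27, 4)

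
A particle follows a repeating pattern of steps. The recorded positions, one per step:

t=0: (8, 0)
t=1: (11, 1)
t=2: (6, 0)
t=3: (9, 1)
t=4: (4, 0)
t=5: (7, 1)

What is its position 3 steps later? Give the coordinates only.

(0, 0)

Differencing gives (+3, +1), (-5, -1), (+3, +1), (-5, -1), (+3, +1). This is the pattern (+3, +1), (-5, -1) repeated.
step 6: apply (-5, -1) → (2, 0)
step 7: apply (+3, +1) → (5, 1)
step 8: apply (-5, -1) → (0, 0)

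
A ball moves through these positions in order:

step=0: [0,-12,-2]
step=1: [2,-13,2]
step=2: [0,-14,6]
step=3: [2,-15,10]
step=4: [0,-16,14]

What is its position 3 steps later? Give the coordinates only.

First: cycles through 0, 2 every 2 steps. Step 7 lands at position 1 of the cycle → 2.
Second: linear, -1 per step → -19 at step 7.
Third: linear, +4 per step → 26 at step 7.

[2,-19,26]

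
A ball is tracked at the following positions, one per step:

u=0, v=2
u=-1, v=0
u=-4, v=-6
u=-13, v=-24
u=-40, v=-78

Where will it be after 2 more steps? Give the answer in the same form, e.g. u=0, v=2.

Consecutive displacements (-1,-2), (-3,-6), (-9,-18), (-27,-54) scale by a factor of 3 each step.
step 5: u=-40, v=-78 + (-81,-162) → u=-121, v=-240
step 6: u=-121, v=-240 + (-243,-486) → u=-364, v=-726

u=-364, v=-726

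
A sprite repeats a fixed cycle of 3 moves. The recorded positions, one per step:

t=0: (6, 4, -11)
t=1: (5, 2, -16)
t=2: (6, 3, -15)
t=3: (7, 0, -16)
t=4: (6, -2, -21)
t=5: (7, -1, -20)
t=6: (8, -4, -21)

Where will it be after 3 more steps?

Differencing gives (-1, -2, -5), (+1, +1, +1), (+1, -3, -1), (-1, -2, -5), (+1, +1, +1), (+1, -3, -1). This is the pattern (-1, -2, -5), (+1, +1, +1), (+1, -3, -1) repeated.
step 7: apply (-1, -2, -5) → (7, -6, -26)
step 8: apply (+1, +1, +1) → (8, -5, -25)
step 9: apply (+1, -3, -1) → (9, -8, -26)

(9, -8, -26)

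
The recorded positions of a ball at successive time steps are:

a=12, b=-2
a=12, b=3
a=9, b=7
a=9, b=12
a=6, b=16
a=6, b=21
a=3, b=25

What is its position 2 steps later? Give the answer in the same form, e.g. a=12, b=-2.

Step-to-step displacements: (+0, +5), (-3, +4), (+0, +5), (-3, +4), (+0, +5), (-3, +4) — a repeating cycle of length 2.
step 7: apply (+0, +5) → a=3, b=30
step 8: apply (-3, +4) → a=0, b=34

a=0, b=34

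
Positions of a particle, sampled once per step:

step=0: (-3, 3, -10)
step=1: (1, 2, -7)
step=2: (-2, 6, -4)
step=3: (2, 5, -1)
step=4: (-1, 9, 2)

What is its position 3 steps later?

Step-to-step displacements: (+4, -1, +3), (-3, +4, +3), (+4, -1, +3), (-3, +4, +3) — a repeating cycle of length 2.
step 5: apply (+4, -1, +3) → (3, 8, 5)
step 6: apply (-3, +4, +3) → (0, 12, 8)
step 7: apply (+4, -1, +3) → (4, 11, 11)

(4, 11, 11)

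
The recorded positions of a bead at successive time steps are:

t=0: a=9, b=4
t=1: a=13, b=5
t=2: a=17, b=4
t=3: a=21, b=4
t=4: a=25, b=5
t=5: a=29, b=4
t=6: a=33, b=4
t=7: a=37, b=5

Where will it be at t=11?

The a coordinate changes by +4 each step, so at step 11 it is 9 + 11·(4) = 53.
The b coordinate repeats the cycle [4, 5, 4] with period 3; step 11 mod 3 = 2, giving 4.

a=53, b=4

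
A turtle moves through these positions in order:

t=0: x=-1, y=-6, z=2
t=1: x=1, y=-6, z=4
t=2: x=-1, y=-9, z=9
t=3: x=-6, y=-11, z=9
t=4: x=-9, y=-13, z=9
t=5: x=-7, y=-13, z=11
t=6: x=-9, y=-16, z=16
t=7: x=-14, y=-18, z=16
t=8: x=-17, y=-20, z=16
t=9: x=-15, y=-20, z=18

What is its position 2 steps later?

Step-to-step displacements: (+2,+0,+2), (-2,-3,+5), (-5,-2,+0), (-3,-2,+0), (+2,+0,+2), (-2,-3,+5), (-5,-2,+0), (-3,-2,+0), (+2,+0,+2) — a repeating cycle of length 4.
step 10: apply (-2,-3,+5) → x=-17, y=-23, z=23
step 11: apply (-5,-2,+0) → x=-22, y=-25, z=23

x=-22, y=-25, z=23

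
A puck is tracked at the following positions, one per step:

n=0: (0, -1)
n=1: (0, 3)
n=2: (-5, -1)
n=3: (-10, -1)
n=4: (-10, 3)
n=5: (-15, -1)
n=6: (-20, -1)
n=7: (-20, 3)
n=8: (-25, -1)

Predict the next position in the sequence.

The moves between consecutive positions are (+0, +4), (-5, -4), (-5, +0), (+0, +4), (-5, -4), (-5, +0), (+0, +4), (-5, -4); they repeat the 3-cycle [(+0, +4), (-5, -4), (-5, +0)].
step 9: apply (-5, +0) → (-30, -1)

(-30, -1)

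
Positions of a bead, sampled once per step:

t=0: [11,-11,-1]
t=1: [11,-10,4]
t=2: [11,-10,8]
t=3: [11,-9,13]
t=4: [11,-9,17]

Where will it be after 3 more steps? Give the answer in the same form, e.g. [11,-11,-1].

[11,-7,31]

Differencing gives [+0,+1,+5], [+0,+0,+4], [+0,+1,+5], [+0,+0,+4]. This is the pattern [+0,+1,+5], [+0,+0,+4] repeated.
step 5: apply [+0,+1,+5] → [11,-8,22]
step 6: apply [+0,+0,+4] → [11,-8,26]
step 7: apply [+0,+1,+5] → [11,-7,31]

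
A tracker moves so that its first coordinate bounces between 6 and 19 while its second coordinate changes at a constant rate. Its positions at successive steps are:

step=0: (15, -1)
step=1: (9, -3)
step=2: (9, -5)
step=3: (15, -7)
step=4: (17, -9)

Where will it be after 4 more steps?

(19, -17)

The first coordinate travels 6 per step and bounces off the walls at 6 and 19.
  step 5: 17 → 11
  step 6: 11 → 7
  step 7: 7 → 13
  step 8: 13 → 19
The second coordinate changes by -2 each step: at step 8 it is -17.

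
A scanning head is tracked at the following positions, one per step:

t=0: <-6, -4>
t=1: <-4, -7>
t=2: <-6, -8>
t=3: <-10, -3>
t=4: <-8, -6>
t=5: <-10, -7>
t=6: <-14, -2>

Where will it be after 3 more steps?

<-18, -1>

Step-to-step displacements: <+2, -3>, <-2, -1>, <-4, +5>, <+2, -3>, <-2, -1>, <-4, +5> — a repeating cycle of length 3.
step 7: apply <+2, -3> → <-12, -5>
step 8: apply <-2, -1> → <-14, -6>
step 9: apply <-4, +5> → <-18, -1>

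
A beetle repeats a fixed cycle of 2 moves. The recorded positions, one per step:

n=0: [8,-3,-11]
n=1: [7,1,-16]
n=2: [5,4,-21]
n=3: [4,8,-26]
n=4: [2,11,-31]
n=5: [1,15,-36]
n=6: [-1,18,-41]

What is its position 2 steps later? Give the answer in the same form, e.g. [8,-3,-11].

[-4,25,-51]

The moves between consecutive positions are [-1,+4,-5], [-2,+3,-5], [-1,+4,-5], [-2,+3,-5], [-1,+4,-5], [-2,+3,-5]; they repeat the 2-cycle [[-1,+4,-5], [-2,+3,-5]].
step 7: apply [-1,+4,-5] → [-2,22,-46]
step 8: apply [-2,+3,-5] → [-4,25,-51]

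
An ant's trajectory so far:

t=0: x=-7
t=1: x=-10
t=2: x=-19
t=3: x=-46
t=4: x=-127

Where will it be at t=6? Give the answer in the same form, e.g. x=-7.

x=-1099

The jumps are -3, -9, -27, -81 — a geometric progression with ratio 3.
step 5: -127 − 243 → x=-370
step 6: -370 − 729 → x=-1099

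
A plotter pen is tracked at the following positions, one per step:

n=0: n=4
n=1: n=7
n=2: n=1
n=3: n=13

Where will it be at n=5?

n=37

The jumps are +3, -6, +12 — a geometric progression with ratio -2.
step 4: 13 − 24 → n=-11
step 5: -11 + 48 → n=37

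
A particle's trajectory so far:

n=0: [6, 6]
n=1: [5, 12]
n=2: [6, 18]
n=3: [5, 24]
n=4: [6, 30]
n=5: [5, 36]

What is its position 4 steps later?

[5, 60]

The first coordinate repeats the cycle [6, 5] with period 2; step 9 mod 2 = 1, giving 5.
The second coordinate changes by +6 each step, so at step 9 it is 6 + 9·(6) = 60.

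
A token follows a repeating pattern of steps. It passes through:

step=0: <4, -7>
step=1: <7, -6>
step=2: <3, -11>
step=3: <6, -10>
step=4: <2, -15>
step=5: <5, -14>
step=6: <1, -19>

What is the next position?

<4, -18>

Differencing gives <+3, +1>, <-4, -5>, <+3, +1>, <-4, -5>, <+3, +1>, <-4, -5>. This is the pattern <+3, +1>, <-4, -5> repeated.
step 7: apply <+3, +1> → <4, -18>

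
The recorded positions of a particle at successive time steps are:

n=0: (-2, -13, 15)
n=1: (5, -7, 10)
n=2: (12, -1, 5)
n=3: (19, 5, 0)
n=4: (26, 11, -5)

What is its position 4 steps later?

Each step adds (+7, +6, -5) to the position.
step 5: (26, 11, -5) + (+7, +6, -5) → (33, 17, -10)
step 6: (33, 17, -10) + (+7, +6, -5) → (40, 23, -15)
step 7: (40, 23, -15) + (+7, +6, -5) → (47, 29, -20)
step 8: (47, 29, -20) + (+7, +6, -5) → (54, 35, -25)

(54, 35, -25)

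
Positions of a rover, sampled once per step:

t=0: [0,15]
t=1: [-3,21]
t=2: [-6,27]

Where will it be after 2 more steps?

Constant displacement of [-3,+6] per step.
step 3: [-6,27] + [-3,+6] → [-9,33]
step 4: [-9,33] + [-3,+6] → [-12,39]

[-12,39]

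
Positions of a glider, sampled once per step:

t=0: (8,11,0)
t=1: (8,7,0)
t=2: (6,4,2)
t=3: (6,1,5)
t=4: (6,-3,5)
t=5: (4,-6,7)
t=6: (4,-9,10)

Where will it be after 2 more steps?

(2,-16,12)

The moves between consecutive positions are (+0,-4,+0), (-2,-3,+2), (+0,-3,+3), (+0,-4,+0), (-2,-3,+2), (+0,-3,+3); they repeat the 3-cycle [(+0,-4,+0), (-2,-3,+2), (+0,-3,+3)].
step 7: apply (+0,-4,+0) → (4,-13,10)
step 8: apply (-2,-3,+2) → (2,-16,12)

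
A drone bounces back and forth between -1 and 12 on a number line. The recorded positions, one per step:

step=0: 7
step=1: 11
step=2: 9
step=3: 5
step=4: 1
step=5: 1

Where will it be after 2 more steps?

9

The value travels 4 per step and bounces off the walls at -1 and 12.
  step 6: 1 → 5
  step 7: 5 → 9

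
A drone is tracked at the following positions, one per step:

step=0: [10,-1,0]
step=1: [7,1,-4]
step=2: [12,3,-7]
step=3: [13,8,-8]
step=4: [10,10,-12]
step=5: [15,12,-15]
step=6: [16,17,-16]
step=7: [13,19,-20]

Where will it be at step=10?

Step-to-step displacements: [-3,+2,-4], [+5,+2,-3], [+1,+5,-1], [-3,+2,-4], [+5,+2,-3], [+1,+5,-1], [-3,+2,-4] — a repeating cycle of length 3.
step 8: apply [+5,+2,-3] → [18,21,-23]
step 9: apply [+1,+5,-1] → [19,26,-24]
step 10: apply [-3,+2,-4] → [16,28,-28]

[16,28,-28]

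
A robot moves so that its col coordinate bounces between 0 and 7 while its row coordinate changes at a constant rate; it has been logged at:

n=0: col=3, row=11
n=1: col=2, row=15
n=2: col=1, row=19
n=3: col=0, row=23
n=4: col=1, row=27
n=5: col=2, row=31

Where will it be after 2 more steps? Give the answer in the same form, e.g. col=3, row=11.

The col coordinate travels 1 per step and bounces off the walls at 0 and 7.
  step 6: 2 → 3
  step 7: 3 → 4
The row coordinate changes by +4 each step: at step 7 it is 39.

col=4, row=39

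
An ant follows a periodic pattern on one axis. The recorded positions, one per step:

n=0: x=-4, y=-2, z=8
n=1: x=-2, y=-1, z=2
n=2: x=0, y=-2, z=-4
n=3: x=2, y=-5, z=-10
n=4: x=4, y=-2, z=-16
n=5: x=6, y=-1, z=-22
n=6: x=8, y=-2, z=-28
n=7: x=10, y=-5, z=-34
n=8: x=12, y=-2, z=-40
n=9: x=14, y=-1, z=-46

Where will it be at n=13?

X: linear, +2 per step → 22 at step 13.
Y: cycles through -2, -1, -2, -5 every 4 steps. Step 13 lands at position 1 of the cycle → -1.
Z: linear, -6 per step → -70 at step 13.

x=22, y=-1, z=-70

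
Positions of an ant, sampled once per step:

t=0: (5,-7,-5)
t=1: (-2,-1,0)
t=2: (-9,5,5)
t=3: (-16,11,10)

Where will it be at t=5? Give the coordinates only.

(-30,23,20)

Constant displacement of (-7,+6,+5) per step.
step 4: (-16,11,10) + (-7,+6,+5) → (-23,17,15)
step 5: (-23,17,15) + (-7,+6,+5) → (-30,23,20)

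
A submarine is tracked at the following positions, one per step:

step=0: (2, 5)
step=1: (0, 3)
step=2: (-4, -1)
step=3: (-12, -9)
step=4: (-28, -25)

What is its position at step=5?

Consecutive displacements (-2, -2), (-4, -4), (-8, -8), (-16, -16) scale by a factor of 2 each step.
step 5: (-28, -25) + (-32, -32) → (-60, -57)

(-60, -57)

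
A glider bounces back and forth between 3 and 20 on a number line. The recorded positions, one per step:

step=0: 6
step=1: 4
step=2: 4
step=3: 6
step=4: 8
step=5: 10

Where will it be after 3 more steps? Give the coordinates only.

The value reflects between 3 and 20, moving 2 per step.
  step 6: 10 → 12
  step 7: 12 → 14
  step 8: 14 → 16

16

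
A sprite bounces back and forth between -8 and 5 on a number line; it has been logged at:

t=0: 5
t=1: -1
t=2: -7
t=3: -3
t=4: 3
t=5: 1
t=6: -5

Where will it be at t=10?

The value reflects between -8 and 5, moving 6 per step.
  step 7: -5 → -5
  step 8: -5 → 1
  step 9: 1 → 3
  step 10: 3 → -3

-3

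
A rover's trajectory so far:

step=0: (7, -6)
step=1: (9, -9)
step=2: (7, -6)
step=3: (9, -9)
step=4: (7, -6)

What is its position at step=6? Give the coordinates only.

The jumps are (+2, -3), (-2, +3), (+2, -3), (-2, +3) — a geometric progression with ratio -1.
step 5: (7, -6) + (+2, -3) → (9, -9)
step 6: (9, -9) + (-2, +3) → (7, -6)

(7, -6)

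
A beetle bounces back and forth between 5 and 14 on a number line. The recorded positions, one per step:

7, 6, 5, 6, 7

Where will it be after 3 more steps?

10

The value travels 1 per step and bounces off the walls at 5 and 14.
  step 5: 7 → 8
  step 6: 8 → 9
  step 7: 9 → 10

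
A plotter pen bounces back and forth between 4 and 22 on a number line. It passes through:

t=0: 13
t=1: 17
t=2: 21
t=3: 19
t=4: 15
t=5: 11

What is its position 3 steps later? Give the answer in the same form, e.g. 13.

9

The value reflects between 4 and 22, moving 4 per step.
  step 6: 11 → 7
  step 7: 7 → 5
  step 8: 5 → 9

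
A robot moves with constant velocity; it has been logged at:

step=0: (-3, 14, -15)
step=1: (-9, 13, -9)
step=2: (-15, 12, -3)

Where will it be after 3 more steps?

(-33, 9, 15)

Each step adds (-6, -1, +6) to the position.
step 3: (-15, 12, -3) + (-6, -1, +6) → (-21, 11, 3)
step 4: (-21, 11, 3) + (-6, -1, +6) → (-27, 10, 9)
step 5: (-27, 10, 9) + (-6, -1, +6) → (-33, 9, 15)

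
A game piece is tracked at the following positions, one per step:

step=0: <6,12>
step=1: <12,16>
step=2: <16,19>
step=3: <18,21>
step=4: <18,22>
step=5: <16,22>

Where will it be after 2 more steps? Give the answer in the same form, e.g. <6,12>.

Successive displacements: <+6,+4>, <+4,+3>, <+2,+2>, <+0,+1>, <-2,+0> — each changes by <-2,-1>.
step 6: <16,22> + <-4,-1> → <12,21>
step 7: <12,21> + <-6,-2> → <6,19>

<6,19>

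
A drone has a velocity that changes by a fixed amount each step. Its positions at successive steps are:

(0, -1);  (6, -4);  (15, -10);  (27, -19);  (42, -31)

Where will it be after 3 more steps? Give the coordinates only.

Taking differences between consecutive positions: (+6, -3), (+9, -6), (+12, -9), (+15, -12). These grow by (+3, -3) each step.
step 5: (42, -31) + (+18, -15) → (60, -46)
step 6: (60, -46) + (+21, -18) → (81, -64)
step 7: (81, -64) + (+24, -21) → (105, -85)

(105, -85)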